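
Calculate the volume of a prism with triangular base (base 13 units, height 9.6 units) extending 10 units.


Shape: triangular prism
Triangle base = 13 units, triangle height = 9.6 units, prism length L = 10 units
Formula: V = (1/2 * b * h_tri) * L
Cross-section area = 0.5 * 13 * 9.6 = 62.4
V = 62.4 * 10
V = 624
624 units^3


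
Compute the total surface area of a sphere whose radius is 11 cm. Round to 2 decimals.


Shape: sphere
Radius r = 11 cm
Formula: SA = 4 * pi * r^2
r^2 = 121
SA = 4 * pi * 121
SA = 484 * pi
SA = 1520.53
1520.53 cm^2


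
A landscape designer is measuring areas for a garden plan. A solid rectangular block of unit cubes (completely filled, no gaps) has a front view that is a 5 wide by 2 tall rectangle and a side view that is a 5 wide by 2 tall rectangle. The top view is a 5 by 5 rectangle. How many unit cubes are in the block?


Orthographic views of a solid rectangular block:
Front view 5 x 2 -> length = 5, height = 2
Side view 5 x 2 -> width = 5, height = 2 (consistent)
Top view 5 x 5 -> confirms length = 5, width = 5
The block is 5 x 5 x 2.
Total unit cubes = 5 * 5 * 2 = 50
50 unit cubes


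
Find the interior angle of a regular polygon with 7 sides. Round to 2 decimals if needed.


Shape: regular heptagon (7 sides)
Formula: interior angle = (n - 2) * 180 / n
(n - 2) = 5
(n - 2) * 180 = 900
angle = 900 / 7
angle = 128.57
128.57 degrees


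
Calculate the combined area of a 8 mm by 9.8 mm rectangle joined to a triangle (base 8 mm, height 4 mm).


Composite shape: rectangle + triangle
Rectangle area = 8 * 9.8 = 78.4
Triangle area = 0.5 * 8 * 4 = 16
Total = 78.4 + 16
Total = 94.4
94.4 mm^2


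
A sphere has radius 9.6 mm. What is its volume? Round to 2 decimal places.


Shape: sphere
Radius r = 9.6 mm
Formula: V = (4/3) * pi * r^3
r^3 = 884.736
(4/3) * 884.736 = 1179.648
V = 1179.648 * pi
V = 3705.97
3705.97 mm^3


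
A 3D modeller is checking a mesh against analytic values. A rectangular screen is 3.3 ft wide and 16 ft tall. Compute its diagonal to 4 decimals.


Shape: rectangle (diagonal via Pythagoras)
Sides: 3.3 ft and 16 ft
Formula: d = sqrt(l^2 + w^2)
l^2 = 10.89, w^2 = 256
l^2 + w^2 = 266.89
d = sqrt(266.89)
d = 16.3368
16.3368 ft


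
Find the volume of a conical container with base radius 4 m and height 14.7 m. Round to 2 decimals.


Shape: cone
Radius r = 4 m, Height h = 14.7 m
Formula: V = (1/3) * pi * r^2 * h
r^2 = 16
pi * r^2 * h = pi * 16 * 14.7 = 235.2 * pi
V = 235.2 * pi / 3
V = 246.3
246.3 m^3


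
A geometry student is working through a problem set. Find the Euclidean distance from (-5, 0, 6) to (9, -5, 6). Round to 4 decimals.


3D distance between two points
P1 = (-5, 0, 6), P2 = (9, -5, 6)
Formula: d = sqrt((x2-x1)^2 + (y2-y1)^2 + (z2-z1)^2)
dx = 9 - -5 = 14
dy = -5 - 0 = -5
dz = 6 - 6 = 0
dx^2 + dy^2 + dz^2 = 196 + 25 + 0 = 221
d = sqrt(221)
d = 14.8661
14.8661 units


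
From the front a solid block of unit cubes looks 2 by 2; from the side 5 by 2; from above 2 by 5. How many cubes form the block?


Orthographic views of a solid rectangular block:
Front view 2 x 2 -> length = 2, height = 2
Side view 5 x 2 -> width = 5, height = 2 (consistent)
Top view 2 x 5 -> confirms length = 2, width = 5
The block is 2 x 5 x 2.
Total unit cubes = 2 * 5 * 2 = 20
20 unit cubes


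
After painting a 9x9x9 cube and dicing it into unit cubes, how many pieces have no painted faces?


Large cube: 9 x 9 x 9, cut into unit cubes.
n = 9, so n - 2 = 7
Unpainted cubes form the interior (n - 2)^3 block.
(n - 2)^3 = 7^3 = 343
343 unit cubes


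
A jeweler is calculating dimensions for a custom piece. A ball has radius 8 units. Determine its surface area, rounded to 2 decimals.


Shape: sphere
Radius r = 8 units
Formula: SA = 4 * pi * r^2
r^2 = 64
SA = 4 * pi * 64
SA = 256 * pi
SA = 804.25
804.25 units^2


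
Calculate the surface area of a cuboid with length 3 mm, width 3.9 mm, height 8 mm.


Shape: rectangular prism
l = 3 mm, w = 3.9 mm, h = 8 mm
Formula: SA = 2(lw + lh + wh)
lw = 11.7, lh = 24, wh = 31.2
lw + lh + wh = 66.9
SA = 2 * 66.9
SA = 133.8
133.8 mm^2


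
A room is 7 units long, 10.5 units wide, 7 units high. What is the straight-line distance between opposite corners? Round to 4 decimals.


Shape: rectangular box (space diagonal)
l = 7 units, w = 10.5 units, h = 7 units
Visualize: the diagonal of the base, then a right triangle with that diagonal and the height.
Formula: d = sqrt(l^2 + w^2 + h^2)
l^2 + w^2 + h^2 = 49 + 110.25 + 49 = 208.25
d = sqrt(208.25)
d = 14.4309
14.4309 units


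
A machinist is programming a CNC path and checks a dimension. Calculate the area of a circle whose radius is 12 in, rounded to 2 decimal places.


Shape: circle
Radius r = 12 in
Formula: A = pi * r^2
r^2 = 12^2 = 144
A = pi * 144
A = 452.39
452.39 in^2


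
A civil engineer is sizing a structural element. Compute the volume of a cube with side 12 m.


Shape: cube
Side s = 12 m
Formula: V = s^3
V = 12 * 12 * 12
V = 144 * 12
V = 1728
1728 m^3


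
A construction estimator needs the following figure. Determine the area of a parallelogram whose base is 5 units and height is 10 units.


Shape: parallelogram
Base b = 5 units, Height h = 10 units
Formula: A = b * h
A = 5 * 10
A = 50
50 units^2


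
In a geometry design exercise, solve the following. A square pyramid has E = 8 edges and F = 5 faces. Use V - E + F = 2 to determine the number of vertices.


Polyhedron: square pyramid
Euler's formula for convex polyhedra: V - E + F = 2
Given: E = 8 edges and F = 5 faces
Solve for V:
V = 2 + E - F = 2 + 8 - 5 = 5
5 vertices


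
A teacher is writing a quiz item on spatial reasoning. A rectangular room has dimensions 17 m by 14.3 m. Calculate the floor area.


Shape: rectangle
Length l = 17 m, Width w = 14.3 m
Formula: A = l * w
A = 17 * 14.3
A = 243.1
243.1 m^2


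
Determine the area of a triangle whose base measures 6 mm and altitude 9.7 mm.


Shape: triangle
Base b = 6 mm, Height h = 9.7 mm
Formula: A = (1/2) * b * h
A = 0.5 * 6 * 9.7
A = 0.5 * 58.2
A = 29.1
29.1 mm^2


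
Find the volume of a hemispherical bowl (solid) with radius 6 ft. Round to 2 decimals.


Shape: hemisphere (half of a sphere)
Radius r = 6 ft
Formula: V = (1/2) * (4/3) * pi * r^3 = (2/3) * pi * r^3
r^3 = 216
(2/3) * 216 = 144
V = 144 * pi
V = 452.39
452.39 ft^3


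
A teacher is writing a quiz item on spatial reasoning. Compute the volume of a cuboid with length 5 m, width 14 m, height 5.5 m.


Shape: rectangular prism
l = 5 m, w = 14 m, h = 5.5 m
Formula: V = l * w * h
V = 5 * 14 * 5.5
V = 70 * 5.5
V = 385
385 m^3


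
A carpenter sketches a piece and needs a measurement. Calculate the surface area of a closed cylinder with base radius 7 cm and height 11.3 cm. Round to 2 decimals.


Shape: closed cylinder
Radius r = 7 cm, Height h = 11.3 cm
Formula: SA = 2*pi*r^2 + 2*pi*r*h = 2*pi*r*(r + h)
r + h = 18.3
2 * r * (r + h) = 2 * 7 * 18.3 = 256.2
SA = 256.2 * pi
SA = 804.88
804.88 cm^2


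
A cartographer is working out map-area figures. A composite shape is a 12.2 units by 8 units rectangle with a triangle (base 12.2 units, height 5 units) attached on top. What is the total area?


Composite shape: rectangle + triangle
Rectangle area = 12.2 * 8 = 97.6
Triangle area = 0.5 * 12.2 * 5 = 30.5
Total = 97.6 + 30.5
Total = 128.1
128.1 units^2


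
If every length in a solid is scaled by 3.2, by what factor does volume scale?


Linear scale factor k = 3.2
Rule: under a linear scaling by k, volumes scale by k^3.
k^3 = 3.2 * 3.2 * 3.2
k^3 = 10.24 * 3.2
k^3 = 32.768
Volume scales by a factor of 32.768.
32.768 (dimensionless)


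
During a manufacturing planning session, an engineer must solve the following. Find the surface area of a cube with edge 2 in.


Shape: cube
Side s = 2 in
A cube has 6 square faces.
Formula: SA = 6 * s^2
s^2 = 4
SA = 6 * 4
SA = 24
24 in^2


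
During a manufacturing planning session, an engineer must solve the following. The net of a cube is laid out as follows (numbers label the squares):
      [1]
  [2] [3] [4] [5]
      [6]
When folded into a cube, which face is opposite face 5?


Net: cross layout. Take square 3 as the base (bottom).
Fold the four squares in the horizontal row up around 3: 2 -> left, 4 -> right, 5 wraps to the top.
Fold 1 and 6 up from 3: 1 -> back, 6 -> front.
Opposite pairs are therefore: (1, 6), (2, 4), (3, 5).
Face 5 is opposite face 3.
face 3


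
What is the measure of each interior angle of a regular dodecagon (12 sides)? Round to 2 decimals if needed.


Shape: regular dodecagon (12 sides)
Formula: interior angle = (n - 2) * 180 / n
(n - 2) = 10
(n - 2) * 180 = 1800
angle = 1800 / 12
angle = 150
150 degrees


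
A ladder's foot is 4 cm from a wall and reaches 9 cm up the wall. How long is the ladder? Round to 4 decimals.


Shape: right triangle
Legs a = 4 cm, b = 9 cm
Formula: c = sqrt(a^2 + b^2)
a^2 = 16, b^2 = 81
a^2 + b^2 = 97
c = sqrt(97)
c = 9.8489
9.8489 cm


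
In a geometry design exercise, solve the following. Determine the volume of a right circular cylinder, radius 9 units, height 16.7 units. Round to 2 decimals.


Shape: cylinder
Radius r = 9 units, Height h = 16.7 units
Formula: V = pi * r^2 * h
r^2 = 81
V = pi * 81 * 16.7
V = 1352.7 * pi
V = 4249.63
4249.63 units^3


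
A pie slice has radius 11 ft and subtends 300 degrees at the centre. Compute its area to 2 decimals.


Shape: circular sector
Radius r = 11 ft, Angle = 300 degrees
Formula: A = (angle/360) * pi * r^2
r^2 = 121
Fraction of circle = 300/360
A = (300/360) * pi * 121
A = 100.833333 * pi
A = 316.78
316.78 ft^2


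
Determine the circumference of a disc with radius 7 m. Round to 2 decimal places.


Shape: circle
Radius r = 7 m
Formula: C = 2 * pi * r
C = 2 * pi * 7
C = 14 * pi
C = 43.98
43.98 m


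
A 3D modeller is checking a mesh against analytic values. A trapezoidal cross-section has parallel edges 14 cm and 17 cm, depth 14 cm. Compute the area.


Shape: trapezoid
Parallel sides a = 14 cm, b = 17 cm; Height h = 14 cm
Formula: A = (a + b) * h / 2
a + b = 14 + 17 = 31
A = 31 * 14 / 2
A = 434 / 2
A = 217
217 cm^2


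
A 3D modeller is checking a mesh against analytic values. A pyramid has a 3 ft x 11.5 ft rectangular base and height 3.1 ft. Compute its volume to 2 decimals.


Shape: rectangular pyramid
Base: 3 ft x 11.5 ft, Height h = 3.1 ft
Formula: V = (1/3) * base_area * h
base_area = 3 * 11.5 = 34.5
base_area * h = 34.5 * 3.1 = 106.95
V = 106.95 / 3
V = 35.65
35.65 ft^3


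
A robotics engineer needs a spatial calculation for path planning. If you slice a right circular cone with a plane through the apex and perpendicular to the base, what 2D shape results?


Solid: right circular cone
Cutting plane: through the apex and perpendicular to the base
Visualize the intersection of the plane with the solid's surface.
The boundary of the cut region is a isosceles triangle.
isosceles triangle


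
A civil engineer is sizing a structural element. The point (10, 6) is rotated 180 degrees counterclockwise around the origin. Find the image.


Transformation: rotation about the origin
Original point: (10, 6)
Rule for 180 deg: (x, y) -> (-x, -y)
Apply: (10, 6) -> (-10, -6)
(-10, -6)


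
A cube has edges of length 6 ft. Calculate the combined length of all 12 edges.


Shape: cube
Side s = 6 ft
A cube has 12 edges, all equal.
Formula: total edge length = 12 * s
Total = 12 * 6
Total = 72
72 ft


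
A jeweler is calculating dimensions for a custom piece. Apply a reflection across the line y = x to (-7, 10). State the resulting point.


Transformation: reflection
Original point: (-7, 10)
Rule for reflection over y = x: (x, y) -> (y, x)
Apply: (-7, 10) -> (10, -7)
(10, -7)


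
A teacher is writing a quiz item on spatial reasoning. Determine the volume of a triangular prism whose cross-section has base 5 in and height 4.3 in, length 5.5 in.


Shape: triangular prism
Triangle base = 5 in, triangle height = 4.3 in, prism length L = 5.5 in
Formula: V = (1/2 * b * h_tri) * L
Cross-section area = 0.5 * 5 * 4.3 = 10.75
V = 10.75 * 5.5
V = 59.125
59.125 in^3


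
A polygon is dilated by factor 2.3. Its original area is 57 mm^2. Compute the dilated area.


Linear scale factor k = 2.3
Original area = 57 mm^2
Rule: under a linear scaling by k, areas scale by k^2.
k^2 = 2.3^2 = 5.29
New area = 57 * 5.29
New area = 301.53
301.53 mm^2


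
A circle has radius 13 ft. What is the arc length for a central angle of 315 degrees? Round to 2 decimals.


Shape: circular arc
Radius r = 13 ft, Angle = 315 degrees
Formula: L = (angle/360) * 2 * pi * r
2 * pi * r = 26 * pi
L = (315/360) * 26 * pi
L = 22.75 * pi
L = 71.47
71.47 ft


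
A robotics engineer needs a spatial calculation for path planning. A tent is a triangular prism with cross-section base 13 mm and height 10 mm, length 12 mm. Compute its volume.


Shape: triangular prism
Triangle base = 13 mm, triangle height = 10 mm, prism length L = 12 mm
Formula: V = (1/2 * b * h_tri) * L
Cross-section area = 0.5 * 13 * 10 = 65
V = 65 * 12
V = 780
780 mm^3


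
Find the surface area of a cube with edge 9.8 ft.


Shape: cube
Side s = 9.8 ft
A cube has 6 square faces.
Formula: SA = 6 * s^2
s^2 = 96.04
SA = 6 * 96.04
SA = 576.24
576.24 ft^2


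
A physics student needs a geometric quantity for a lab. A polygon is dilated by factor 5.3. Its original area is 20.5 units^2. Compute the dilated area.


Linear scale factor k = 5.3
Original area = 20.5 units^2
Rule: under a linear scaling by k, areas scale by k^2.
k^2 = 5.3^2 = 28.09
New area = 20.5 * 28.09
New area = 575.845
575.845 units^2


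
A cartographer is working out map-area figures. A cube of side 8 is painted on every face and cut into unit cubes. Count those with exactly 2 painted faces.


Large cube: 8 x 8 x 8, cut into unit cubes.
n = 8, so n - 2 = 6
Cubes with 2 painted faces lie along the edges, excluding corners.
A cube has 12 edges; each contributes (n - 2) = 6 such cubes.
Count = 12 * 6 = 72
72 unit cubes


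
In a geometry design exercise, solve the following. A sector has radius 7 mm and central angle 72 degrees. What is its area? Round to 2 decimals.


Shape: circular sector
Radius r = 7 mm, Angle = 72 degrees
Formula: A = (angle/360) * pi * r^2
r^2 = 49
Fraction of circle = 72/360
A = (72/360) * pi * 49
A = 9.8 * pi
A = 30.79
30.79 mm^2


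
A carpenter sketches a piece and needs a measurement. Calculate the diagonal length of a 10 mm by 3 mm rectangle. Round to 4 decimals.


Shape: rectangle (diagonal via Pythagoras)
Sides: 10 mm and 3 mm
Formula: d = sqrt(l^2 + w^2)
l^2 = 100, w^2 = 9
l^2 + w^2 = 109
d = sqrt(109)
d = 10.4403
10.4403 mm


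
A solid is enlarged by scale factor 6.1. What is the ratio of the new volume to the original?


Linear scale factor k = 6.1
Rule: under a linear scaling by k, volumes scale by k^3.
k^3 = 6.1 * 6.1 * 6.1
k^3 = 37.21 * 6.1
k^3 = 226.981
Volume scales by a factor of 226.981.
226.981 (dimensionless)


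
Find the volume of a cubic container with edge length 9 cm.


Shape: cube
Side s = 9 cm
Formula: V = s^3
V = 9 * 9 * 9
V = 81 * 9
V = 729
729 cm^3


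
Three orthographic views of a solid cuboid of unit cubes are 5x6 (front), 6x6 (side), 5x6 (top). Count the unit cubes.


Orthographic views of a solid rectangular block:
Front view 5 x 6 -> length = 5, height = 6
Side view 6 x 6 -> width = 6, height = 6 (consistent)
Top view 5 x 6 -> confirms length = 5, width = 6
The block is 5 x 6 x 6.
Total unit cubes = 5 * 6 * 6 = 180
180 unit cubes


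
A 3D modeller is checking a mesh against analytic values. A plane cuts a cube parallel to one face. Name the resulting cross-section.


Solid: cube
Cutting plane: parallel to one face
Visualize the intersection of the plane with the solid's surface.
The boundary of the cut region is a square.
square


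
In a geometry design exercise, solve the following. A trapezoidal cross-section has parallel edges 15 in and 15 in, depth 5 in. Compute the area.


Shape: trapezoid
Parallel sides a = 15 in, b = 15 in; Height h = 5 in
Formula: A = (a + b) * h / 2
a + b = 15 + 15 = 30
A = 30 * 5 / 2
A = 150 / 2
A = 75
75 in^2


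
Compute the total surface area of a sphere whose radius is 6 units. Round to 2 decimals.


Shape: sphere
Radius r = 6 units
Formula: SA = 4 * pi * r^2
r^2 = 36
SA = 4 * pi * 36
SA = 144 * pi
SA = 452.39
452.39 units^2


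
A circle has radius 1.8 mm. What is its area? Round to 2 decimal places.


Shape: circle
Radius r = 1.8 mm
Formula: A = pi * r^2
r^2 = 1.8^2 = 3.24
A = pi * 3.24
A = 10.18
10.18 mm^2


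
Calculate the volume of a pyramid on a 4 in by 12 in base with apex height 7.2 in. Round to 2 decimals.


Shape: rectangular pyramid
Base: 4 in x 12 in, Height h = 7.2 in
Formula: V = (1/3) * base_area * h
base_area = 4 * 12 = 48
base_area * h = 48 * 7.2 = 345.6
V = 345.6 / 3
V = 115.2
115.2 in^3


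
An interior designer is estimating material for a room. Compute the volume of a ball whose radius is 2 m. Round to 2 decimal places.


Shape: sphere
Radius r = 2 m
Formula: V = (4/3) * pi * r^3
r^3 = 8
(4/3) * 8 = 10.666667
V = 10.666667 * pi
V = 33.51
33.51 m^3


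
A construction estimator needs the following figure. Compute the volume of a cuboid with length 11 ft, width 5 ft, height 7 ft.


Shape: rectangular prism
l = 11 ft, w = 5 ft, h = 7 ft
Formula: V = l * w * h
V = 11 * 5 * 7
V = 55 * 7
V = 385
385 ft^3


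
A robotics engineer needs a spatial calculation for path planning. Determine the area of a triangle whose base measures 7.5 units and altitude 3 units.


Shape: triangle
Base b = 7.5 units, Height h = 3 units
Formula: A = (1/2) * b * h
A = 0.5 * 7.5 * 3
A = 0.5 * 22.5
A = 11.25
11.25 units^2


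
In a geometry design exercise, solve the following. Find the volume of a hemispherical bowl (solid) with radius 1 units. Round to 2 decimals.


Shape: hemisphere (half of a sphere)
Radius r = 1 units
Formula: V = (1/2) * (4/3) * pi * r^3 = (2/3) * pi * r^3
r^3 = 1
(2/3) * 1 = 0.666667
V = 0.666667 * pi
V = 2.09
2.09 units^3


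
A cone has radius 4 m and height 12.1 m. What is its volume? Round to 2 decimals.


Shape: cone
Radius r = 4 m, Height h = 12.1 m
Formula: V = (1/3) * pi * r^2 * h
r^2 = 16
pi * r^2 * h = pi * 16 * 12.1 = 193.6 * pi
V = 193.6 * pi / 3
V = 202.74
202.74 m^3


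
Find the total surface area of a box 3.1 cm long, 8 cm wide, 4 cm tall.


Shape: rectangular prism
l = 3.1 cm, w = 8 cm, h = 4 cm
Formula: SA = 2(lw + lh + wh)
lw = 24.8, lh = 12.4, wh = 32
lw + lh + wh = 69.2
SA = 2 * 69.2
SA = 138.4
138.4 cm^2


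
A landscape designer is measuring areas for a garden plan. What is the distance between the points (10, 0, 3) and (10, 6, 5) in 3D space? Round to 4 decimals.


3D distance between two points
P1 = (10, 0, 3), P2 = (10, 6, 5)
Formula: d = sqrt((x2-x1)^2 + (y2-y1)^2 + (z2-z1)^2)
dx = 10 - 10 = 0
dy = 6 - 0 = 6
dz = 5 - 3 = 2
dx^2 + dy^2 + dz^2 = 0 + 36 + 4 = 40
d = sqrt(40)
d = 6.3246
6.3246 units


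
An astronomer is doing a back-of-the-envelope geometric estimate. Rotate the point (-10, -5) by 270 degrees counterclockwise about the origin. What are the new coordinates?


Transformation: rotation about the origin
Original point: (-10, -5)
Rule for 270 deg counterclockwise: (x, y) -> (y, -x)
Apply: (-10, -5) -> (-5, 10)
(-5, 10)


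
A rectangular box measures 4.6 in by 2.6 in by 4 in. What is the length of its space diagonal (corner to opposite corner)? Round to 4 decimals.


Shape: rectangular box (space diagonal)
l = 4.6 in, w = 2.6 in, h = 4 in
Visualize: the diagonal of the base, then a right triangle with that diagonal and the height.
Formula: d = sqrt(l^2 + w^2 + h^2)
l^2 + w^2 + h^2 = 21.16 + 6.76 + 16 = 43.92
d = sqrt(43.92)
d = 6.6272
6.6272 in


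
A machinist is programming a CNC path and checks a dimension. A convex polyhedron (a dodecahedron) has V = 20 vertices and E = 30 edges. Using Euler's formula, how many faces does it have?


Polyhedron: dodecahedron
Euler's formula for convex polyhedra: V - E + F = 2
Given: V = 20 vertices and E = 30 edges
Solve for F:
F = 2 + E - V = 2 + 30 - 20 = 12
12 faces


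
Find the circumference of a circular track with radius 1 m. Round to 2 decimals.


Shape: circle
Radius r = 1 m
Formula: C = 2 * pi * r
C = 2 * pi * 1
C = 2 * pi
C = 6.28
6.28 m


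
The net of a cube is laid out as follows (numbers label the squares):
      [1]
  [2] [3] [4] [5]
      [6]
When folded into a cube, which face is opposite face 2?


Net: cross layout. Take square 3 as the base (bottom).
Fold the four squares in the horizontal row up around 3: 2 -> left, 4 -> right, 5 wraps to the top.
Fold 1 and 6 up from 3: 1 -> back, 6 -> front.
Opposite pairs are therefore: (1, 6), (2, 4), (3, 5).
Face 2 is opposite face 4.
face 4


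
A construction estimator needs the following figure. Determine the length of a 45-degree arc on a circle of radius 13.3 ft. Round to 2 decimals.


Shape: circular arc
Radius r = 13.3 ft, Angle = 45 degrees
Formula: L = (angle/360) * 2 * pi * r
2 * pi * r = 26.6 * pi
L = (45/360) * 26.6 * pi
L = 3.325 * pi
L = 10.45
10.45 ft


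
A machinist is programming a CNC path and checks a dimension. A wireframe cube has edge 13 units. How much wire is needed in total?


Shape: cube
Side s = 13 units
A cube has 12 edges, all equal.
Formula: total edge length = 12 * s
Total = 12 * 13
Total = 156
156 units


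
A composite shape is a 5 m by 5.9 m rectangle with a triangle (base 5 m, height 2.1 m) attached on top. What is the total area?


Composite shape: rectangle + triangle
Rectangle area = 5 * 5.9 = 29.5
Triangle area = 0.5 * 5 * 2.1 = 5.25
Total = 29.5 + 5.25
Total = 34.75
34.75 m^2


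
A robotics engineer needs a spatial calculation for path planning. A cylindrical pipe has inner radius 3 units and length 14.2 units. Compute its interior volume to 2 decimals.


Shape: cylinder
Radius r = 3 units, Height h = 14.2 units
Formula: V = pi * r^2 * h
r^2 = 9
V = pi * 9 * 14.2
V = 127.8 * pi
V = 401.5
401.5 units^3


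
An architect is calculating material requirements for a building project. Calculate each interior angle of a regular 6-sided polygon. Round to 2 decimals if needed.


Shape: regular hexagon (6 sides)
Formula: interior angle = (n - 2) * 180 / n
(n - 2) = 4
(n - 2) * 180 = 720
angle = 720 / 6
angle = 120
120 degrees


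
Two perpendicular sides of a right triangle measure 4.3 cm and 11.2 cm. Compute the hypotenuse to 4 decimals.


Shape: right triangle
Legs a = 4.3 cm, b = 11.2 cm
Formula: c = sqrt(a^2 + b^2)
a^2 = 18.49, b^2 = 125.44
a^2 + b^2 = 143.93
c = sqrt(143.93)
c = 11.9971
11.9971 cm


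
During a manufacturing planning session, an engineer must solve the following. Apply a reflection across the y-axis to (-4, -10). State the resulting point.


Transformation: reflection
Original point: (-4, -10)
Rule for reflection over the y-axis: (x, y) -> (-x, y)
Apply: (-4, -10) -> (4, -10)
(4, -10)


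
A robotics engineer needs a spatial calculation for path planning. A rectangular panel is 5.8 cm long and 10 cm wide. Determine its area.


Shape: rectangle
Length l = 5.8 cm, Width w = 10 cm
Formula: A = l * w
A = 5.8 * 10
A = 58
58 cm^2


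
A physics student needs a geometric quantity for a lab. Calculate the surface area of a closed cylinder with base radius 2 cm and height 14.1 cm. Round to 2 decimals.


Shape: closed cylinder
Radius r = 2 cm, Height h = 14.1 cm
Formula: SA = 2*pi*r^2 + 2*pi*r*h = 2*pi*r*(r + h)
r + h = 16.1
2 * r * (r + h) = 2 * 2 * 16.1 = 64.4
SA = 64.4 * pi
SA = 202.32
202.32 cm^2


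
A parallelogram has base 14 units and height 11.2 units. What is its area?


Shape: parallelogram
Base b = 14 units, Height h = 11.2 units
Formula: A = b * h
A = 14 * 11.2
A = 156.8
156.8 units^2


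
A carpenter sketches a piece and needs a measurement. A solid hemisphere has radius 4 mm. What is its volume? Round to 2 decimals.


Shape: hemisphere (half of a sphere)
Radius r = 4 mm
Formula: V = (1/2) * (4/3) * pi * r^3 = (2/3) * pi * r^3
r^3 = 64
(2/3) * 64 = 42.666667
V = 42.666667 * pi
V = 134.04
134.04 mm^3


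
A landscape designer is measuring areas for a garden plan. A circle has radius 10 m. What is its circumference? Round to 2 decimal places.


Shape: circle
Radius r = 10 m
Formula: C = 2 * pi * r
C = 2 * pi * 10
C = 20 * pi
C = 62.83
62.83 m


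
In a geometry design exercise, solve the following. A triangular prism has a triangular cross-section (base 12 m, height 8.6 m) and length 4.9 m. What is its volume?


Shape: triangular prism
Triangle base = 12 m, triangle height = 8.6 m, prism length L = 4.9 m
Formula: V = (1/2 * b * h_tri) * L
Cross-section area = 0.5 * 12 * 8.6 = 51.6
V = 51.6 * 4.9
V = 252.84
252.84 m^3


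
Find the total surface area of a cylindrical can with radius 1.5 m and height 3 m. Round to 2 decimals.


Shape: closed cylinder
Radius r = 1.5 m, Height h = 3 m
Formula: SA = 2*pi*r^2 + 2*pi*r*h = 2*pi*r*(r + h)
r + h = 4.5
2 * r * (r + h) = 2 * 1.5 * 4.5 = 13.5
SA = 13.5 * pi
SA = 42.41
42.41 m^2


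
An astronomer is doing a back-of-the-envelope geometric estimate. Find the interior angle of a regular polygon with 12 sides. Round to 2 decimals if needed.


Shape: regular dodecagon (12 sides)
Formula: interior angle = (n - 2) * 180 / n
(n - 2) = 10
(n - 2) * 180 = 1800
angle = 1800 / 12
angle = 150
150 degrees


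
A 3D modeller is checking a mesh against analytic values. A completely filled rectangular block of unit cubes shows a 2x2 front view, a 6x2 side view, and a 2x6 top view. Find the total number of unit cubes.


Orthographic views of a solid rectangular block:
Front view 2 x 2 -> length = 2, height = 2
Side view 6 x 2 -> width = 6, height = 2 (consistent)
Top view 2 x 6 -> confirms length = 2, width = 6
The block is 2 x 6 x 2.
Total unit cubes = 2 * 6 * 2 = 24
24 unit cubes


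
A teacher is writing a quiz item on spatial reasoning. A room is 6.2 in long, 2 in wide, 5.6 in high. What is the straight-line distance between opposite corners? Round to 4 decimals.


Shape: rectangular box (space diagonal)
l = 6.2 in, w = 2 in, h = 5.6 in
Visualize: the diagonal of the base, then a right triangle with that diagonal and the height.
Formula: d = sqrt(l^2 + w^2 + h^2)
l^2 + w^2 + h^2 = 38.44 + 4 + 31.36 = 73.8
d = sqrt(73.8)
d = 8.5907
8.5907 in


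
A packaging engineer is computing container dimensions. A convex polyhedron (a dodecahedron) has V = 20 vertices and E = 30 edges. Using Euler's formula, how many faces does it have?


Polyhedron: dodecahedron
Euler's formula for convex polyhedra: V - E + F = 2
Given: V = 20 vertices and E = 30 edges
Solve for F:
F = 2 + E - V = 2 + 30 - 20 = 12
12 faces


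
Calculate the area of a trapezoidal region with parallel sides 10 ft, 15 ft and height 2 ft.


Shape: trapezoid
Parallel sides a = 10 ft, b = 15 ft; Height h = 2 ft
Formula: A = (a + b) * h / 2
a + b = 10 + 15 = 25
A = 25 * 2 / 2
A = 50 / 2
A = 25
25 ft^2


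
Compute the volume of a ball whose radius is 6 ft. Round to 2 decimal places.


Shape: sphere
Radius r = 6 ft
Formula: V = (4/3) * pi * r^3
r^3 = 216
(4/3) * 216 = 288
V = 288 * pi
V = 904.78
904.78 ft^3


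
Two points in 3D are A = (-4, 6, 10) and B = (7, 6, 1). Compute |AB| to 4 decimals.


3D distance between two points
P1 = (-4, 6, 10), P2 = (7, 6, 1)
Formula: d = sqrt((x2-x1)^2 + (y2-y1)^2 + (z2-z1)^2)
dx = 7 - -4 = 11
dy = 6 - 6 = 0
dz = 1 - 10 = -9
dx^2 + dy^2 + dz^2 = 121 + 0 + 81 = 202
d = sqrt(202)
d = 14.2127
14.2127 units


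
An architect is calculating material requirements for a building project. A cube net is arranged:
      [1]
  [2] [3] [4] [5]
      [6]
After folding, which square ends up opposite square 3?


Net: cross layout. Take square 3 as the base (bottom).
Fold the four squares in the horizontal row up around 3: 2 -> left, 4 -> right, 5 wraps to the top.
Fold 1 and 6 up from 3: 1 -> back, 6 -> front.
Opposite pairs are therefore: (1, 6), (2, 4), (3, 5).
Face 3 is opposite face 5.
face 5


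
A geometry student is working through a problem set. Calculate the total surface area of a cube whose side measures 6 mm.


Shape: cube
Side s = 6 mm
A cube has 6 square faces.
Formula: SA = 6 * s^2
s^2 = 36
SA = 6 * 36
SA = 216
216 mm^2


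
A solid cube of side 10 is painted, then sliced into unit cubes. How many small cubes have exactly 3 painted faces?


Large cube: 10 x 10 x 10, cut into unit cubes.
Cubes with 3 painted faces are at the corners. A cube always has 8 corners.
Count = 8
8 unit cubes


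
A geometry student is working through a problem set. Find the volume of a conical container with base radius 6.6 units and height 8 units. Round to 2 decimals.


Shape: cone
Radius r = 6.6 units, Height h = 8 units
Formula: V = (1/3) * pi * r^2 * h
r^2 = 43.56
pi * r^2 * h = pi * 43.56 * 8 = 348.48 * pi
V = 348.48 * pi / 3
V = 364.93
364.93 units^3


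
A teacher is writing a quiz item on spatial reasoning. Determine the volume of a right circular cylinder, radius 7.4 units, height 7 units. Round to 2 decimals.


Shape: cylinder
Radius r = 7.4 units, Height h = 7 units
Formula: V = pi * r^2 * h
r^2 = 54.76
V = pi * 54.76 * 7
V = 383.32 * pi
V = 1204.24
1204.24 units^3


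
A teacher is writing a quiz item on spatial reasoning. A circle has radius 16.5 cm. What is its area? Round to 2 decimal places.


Shape: circle
Radius r = 16.5 cm
Formula: A = pi * r^2
r^2 = 16.5^2 = 272.25
A = pi * 272.25
A = 855.3
855.3 cm^2


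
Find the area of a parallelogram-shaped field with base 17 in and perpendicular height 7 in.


Shape: parallelogram
Base b = 17 in, Height h = 7 in
Formula: A = b * h
A = 17 * 7
A = 119
119 in^2


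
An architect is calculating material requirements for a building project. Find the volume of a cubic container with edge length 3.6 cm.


Shape: cube
Side s = 3.6 cm
Formula: V = s^3
V = 3.6 * 3.6 * 3.6
V = 12.96 * 3.6
V = 46.656
46.656 cm^3


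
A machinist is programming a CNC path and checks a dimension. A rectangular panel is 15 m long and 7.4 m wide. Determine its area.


Shape: rectangle
Length l = 15 m, Width w = 7.4 m
Formula: A = l * w
A = 15 * 7.4
A = 111
111 m^2


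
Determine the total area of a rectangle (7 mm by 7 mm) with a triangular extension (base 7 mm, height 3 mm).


Composite shape: rectangle + triangle
Rectangle area = 7 * 7 = 49
Triangle area = 0.5 * 7 * 3 = 10.5
Total = 49 + 10.5
Total = 59.5
59.5 mm^2


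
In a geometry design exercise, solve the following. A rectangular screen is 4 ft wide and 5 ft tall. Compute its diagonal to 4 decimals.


Shape: rectangle (diagonal via Pythagoras)
Sides: 4 ft and 5 ft
Formula: d = sqrt(l^2 + w^2)
l^2 = 16, w^2 = 25
l^2 + w^2 = 41
d = sqrt(41)
d = 6.4031
6.4031 ft


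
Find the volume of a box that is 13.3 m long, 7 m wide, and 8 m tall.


Shape: rectangular prism
l = 13.3 m, w = 7 m, h = 8 m
Formula: V = l * w * h
V = 13.3 * 7 * 8
V = 93.1 * 8
V = 744.8
744.8 m^3


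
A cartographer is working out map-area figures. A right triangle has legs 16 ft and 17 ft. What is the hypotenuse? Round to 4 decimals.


Shape: right triangle
Legs a = 16 ft, b = 17 ft
Formula: c = sqrt(a^2 + b^2)
a^2 = 256, b^2 = 289
a^2 + b^2 = 545
c = sqrt(545)
c = 23.3452
23.3452 ft


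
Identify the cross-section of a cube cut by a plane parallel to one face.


Solid: cube
Cutting plane: parallel to one face
Visualize the intersection of the plane with the solid's surface.
The boundary of the cut region is a square.
square


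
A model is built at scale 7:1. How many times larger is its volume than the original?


Linear scale factor k = 7
Rule: under a linear scaling by k, volumes scale by k^3.
k^3 = 7 * 7 * 7
k^3 = 49 * 7
k^3 = 343
Volume scales by a factor of 343.
343 (dimensionless)


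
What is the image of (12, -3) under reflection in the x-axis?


Transformation: reflection
Original point: (12, -3)
Rule for reflection over the x-axis: (x, y) -> (x, -y)
Apply: (12, -3) -> (12, 3)
(12, 3)


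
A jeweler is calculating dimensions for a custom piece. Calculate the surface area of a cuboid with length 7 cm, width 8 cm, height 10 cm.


Shape: rectangular prism
l = 7 cm, w = 8 cm, h = 10 cm
Formula: SA = 2(lw + lh + wh)
lw = 56, lh = 70, wh = 80
lw + lh + wh = 206
SA = 2 * 206
SA = 412
412 cm^2


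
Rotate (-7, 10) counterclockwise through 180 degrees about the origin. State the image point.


Transformation: rotation about the origin
Original point: (-7, 10)
Rule for 180 deg: (x, y) -> (-x, -y)
Apply: (-7, 10) -> (7, -10)
(7, -10)


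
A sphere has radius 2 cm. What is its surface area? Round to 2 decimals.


Shape: sphere
Radius r = 2 cm
Formula: SA = 4 * pi * r^2
r^2 = 4
SA = 4 * pi * 4
SA = 16 * pi
SA = 50.27
50.27 cm^2


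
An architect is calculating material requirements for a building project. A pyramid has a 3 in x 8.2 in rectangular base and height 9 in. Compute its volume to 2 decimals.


Shape: rectangular pyramid
Base: 3 in x 8.2 in, Height h = 9 in
Formula: V = (1/3) * base_area * h
base_area = 3 * 8.2 = 24.6
base_area * h = 24.6 * 9 = 221.4
V = 221.4 / 3
V = 73.8
73.8 in^3


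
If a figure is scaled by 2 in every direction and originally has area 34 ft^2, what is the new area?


Linear scale factor k = 2
Original area = 34 ft^2
Rule: under a linear scaling by k, areas scale by k^2.
k^2 = 2^2 = 4
New area = 34 * 4
New area = 136
136 ft^2


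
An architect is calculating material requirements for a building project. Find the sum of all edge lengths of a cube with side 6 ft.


Shape: cube
Side s = 6 ft
A cube has 12 edges, all equal.
Formula: total edge length = 12 * s
Total = 12 * 6
Total = 72
72 ft


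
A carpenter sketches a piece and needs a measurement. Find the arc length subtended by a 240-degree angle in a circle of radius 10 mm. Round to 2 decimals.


Shape: circular arc
Radius r = 10 mm, Angle = 240 degrees
Formula: L = (angle/360) * 2 * pi * r
2 * pi * r = 20 * pi
L = (240/360) * 20 * pi
L = 13.333333 * pi
L = 41.89
41.89 mm


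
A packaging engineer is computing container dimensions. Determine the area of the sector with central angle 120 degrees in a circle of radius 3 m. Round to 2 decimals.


Shape: circular sector
Radius r = 3 m, Angle = 120 degrees
Formula: A = (angle/360) * pi * r^2
r^2 = 9
Fraction of circle = 120/360
A = (120/360) * pi * 9
A = 3 * pi
A = 9.42
9.42 m^2


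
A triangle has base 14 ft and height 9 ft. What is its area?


Shape: triangle
Base b = 14 ft, Height h = 9 ft
Formula: A = (1/2) * b * h
A = 0.5 * 14 * 9
A = 0.5 * 126
A = 63
63 ft^2


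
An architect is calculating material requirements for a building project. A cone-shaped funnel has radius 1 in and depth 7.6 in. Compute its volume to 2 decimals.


Shape: cone
Radius r = 1 in, Height h = 7.6 in
Formula: V = (1/3) * pi * r^2 * h
r^2 = 1
pi * r^2 * h = pi * 1 * 7.6 = 7.6 * pi
V = 7.6 * pi / 3
V = 7.96
7.96 in^3


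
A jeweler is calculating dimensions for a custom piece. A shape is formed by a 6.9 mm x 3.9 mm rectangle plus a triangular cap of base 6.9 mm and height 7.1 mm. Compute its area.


Composite shape: rectangle + triangle
Rectangle area = 6.9 * 3.9 = 26.91
Triangle area = 0.5 * 6.9 * 7.1 = 24.495
Total = 26.91 + 24.495
Total = 51.405
51.405 mm^2


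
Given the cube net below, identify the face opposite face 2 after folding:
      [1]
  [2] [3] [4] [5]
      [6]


Net: cross layout. Take square 3 as the base (bottom).
Fold the four squares in the horizontal row up around 3: 2 -> left, 4 -> right, 5 wraps to the top.
Fold 1 and 6 up from 3: 1 -> back, 6 -> front.
Opposite pairs are therefore: (1, 6), (2, 4), (3, 5).
Face 2 is opposite face 4.
face 4


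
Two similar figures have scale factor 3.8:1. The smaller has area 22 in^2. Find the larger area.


Linear scale factor k = 3.8
Original area = 22 in^2
Rule: under a linear scaling by k, areas scale by k^2.
k^2 = 3.8^2 = 14.44
New area = 22 * 14.44
New area = 317.68
317.68 in^2


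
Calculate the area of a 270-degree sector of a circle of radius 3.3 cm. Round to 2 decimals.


Shape: circular sector
Radius r = 3.3 cm, Angle = 270 degrees
Formula: A = (angle/360) * pi * r^2
r^2 = 10.89
Fraction of circle = 270/360
A = (270/360) * pi * 10.89
A = 8.1675 * pi
A = 25.66
25.66 cm^2


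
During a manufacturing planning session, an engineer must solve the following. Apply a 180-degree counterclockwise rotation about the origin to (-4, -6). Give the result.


Transformation: rotation about the origin
Original point: (-4, -6)
Rule for 180 deg: (x, y) -> (-x, -y)
Apply: (-4, -6) -> (4, 6)
(4, 6)


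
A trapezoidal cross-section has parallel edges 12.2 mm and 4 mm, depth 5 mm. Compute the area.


Shape: trapezoid
Parallel sides a = 12.2 mm, b = 4 mm; Height h = 5 mm
Formula: A = (a + b) * h / 2
a + b = 12.2 + 4 = 16.2
A = 16.2 * 5 / 2
A = 81 / 2
A = 40.5
40.5 mm^2


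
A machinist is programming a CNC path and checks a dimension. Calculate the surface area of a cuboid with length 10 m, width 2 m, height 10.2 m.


Shape: rectangular prism
l = 10 m, w = 2 m, h = 10.2 m
Formula: SA = 2(lw + lh + wh)
lw = 20, lh = 102, wh = 20.4
lw + lh + wh = 142.4
SA = 2 * 142.4
SA = 284.8
284.8 m^2


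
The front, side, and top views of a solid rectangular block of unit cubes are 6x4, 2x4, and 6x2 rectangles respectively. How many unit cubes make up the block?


Orthographic views of a solid rectangular block:
Front view 6 x 4 -> length = 6, height = 4
Side view 2 x 4 -> width = 2, height = 4 (consistent)
Top view 6 x 2 -> confirms length = 6, width = 2
The block is 6 x 2 x 4.
Total unit cubes = 6 * 2 * 4 = 48
48 unit cubes


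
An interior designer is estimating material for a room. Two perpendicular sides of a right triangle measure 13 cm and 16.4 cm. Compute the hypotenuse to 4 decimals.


Shape: right triangle
Legs a = 13 cm, b = 16.4 cm
Formula: c = sqrt(a^2 + b^2)
a^2 = 169, b^2 = 268.96
a^2 + b^2 = 437.96
c = sqrt(437.96)
c = 20.9275
20.9275 cm


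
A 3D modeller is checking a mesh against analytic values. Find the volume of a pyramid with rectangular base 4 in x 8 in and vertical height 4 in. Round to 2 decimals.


Shape: rectangular pyramid
Base: 4 in x 8 in, Height h = 4 in
Formula: V = (1/3) * base_area * h
base_area = 4 * 8 = 32
base_area * h = 32 * 4 = 128
V = 128 / 3
V = 42.67
42.67 in^3


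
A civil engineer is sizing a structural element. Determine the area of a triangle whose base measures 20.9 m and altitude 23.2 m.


Shape: triangle
Base b = 20.9 m, Height h = 23.2 m
Formula: A = (1/2) * b * h
A = 0.5 * 20.9 * 23.2
A = 0.5 * 484.88
A = 242.44
242.44 m^2


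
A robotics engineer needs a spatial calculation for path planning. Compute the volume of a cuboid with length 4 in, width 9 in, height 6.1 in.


Shape: rectangular prism
l = 4 in, w = 9 in, h = 6.1 in
Formula: V = l * w * h
V = 4 * 9 * 6.1
V = 36 * 6.1
V = 219.6
219.6 in^3


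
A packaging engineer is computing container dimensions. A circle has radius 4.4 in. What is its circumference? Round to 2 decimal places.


Shape: circle
Radius r = 4.4 in
Formula: C = 2 * pi * r
C = 2 * pi * 4.4
C = 8.8 * pi
C = 27.65
27.65 in


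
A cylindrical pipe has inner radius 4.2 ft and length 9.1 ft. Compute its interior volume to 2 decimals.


Shape: cylinder
Radius r = 4.2 ft, Height h = 9.1 ft
Formula: V = pi * r^2 * h
r^2 = 17.64
V = pi * 17.64 * 9.1
V = 160.524 * pi
V = 504.3
504.3 ft^3


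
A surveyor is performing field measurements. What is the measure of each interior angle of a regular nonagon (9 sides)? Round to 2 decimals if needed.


Shape: regular nonagon (9 sides)
Formula: interior angle = (n - 2) * 180 / n
(n - 2) = 7
(n - 2) * 180 = 1260
angle = 1260 / 9
angle = 140
140 degrees


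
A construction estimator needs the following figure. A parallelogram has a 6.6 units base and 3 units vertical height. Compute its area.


Shape: parallelogram
Base b = 6.6 units, Height h = 3 units
Formula: A = b * h
A = 6.6 * 3
A = 19.8
19.8 units^2
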